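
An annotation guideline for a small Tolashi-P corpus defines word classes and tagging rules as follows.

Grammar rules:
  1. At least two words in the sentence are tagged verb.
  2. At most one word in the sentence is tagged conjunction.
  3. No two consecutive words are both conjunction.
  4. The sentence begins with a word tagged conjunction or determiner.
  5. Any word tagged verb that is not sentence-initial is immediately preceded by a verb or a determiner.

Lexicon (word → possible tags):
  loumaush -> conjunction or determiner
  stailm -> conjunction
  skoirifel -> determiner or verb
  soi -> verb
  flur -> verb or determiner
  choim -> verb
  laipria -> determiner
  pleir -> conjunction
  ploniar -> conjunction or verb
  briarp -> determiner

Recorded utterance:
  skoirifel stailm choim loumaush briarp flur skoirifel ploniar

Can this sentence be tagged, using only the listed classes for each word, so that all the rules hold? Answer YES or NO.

NO

Candidates per position — 1:skoirifel {determiner,verb}; 2:stailm {conjunction}; 3:choim {verb}; 4:loumaush {conjunction,determiner}; 5:briarp {determiner}; 6:flur {verb,determiner}; 7:skoirifel {determiner,verb}; 8:ploniar {conjunction,verb}.
Rule 5 cannot be satisfied by any choice of tags from the lexicon.
So there is no consistent tagging.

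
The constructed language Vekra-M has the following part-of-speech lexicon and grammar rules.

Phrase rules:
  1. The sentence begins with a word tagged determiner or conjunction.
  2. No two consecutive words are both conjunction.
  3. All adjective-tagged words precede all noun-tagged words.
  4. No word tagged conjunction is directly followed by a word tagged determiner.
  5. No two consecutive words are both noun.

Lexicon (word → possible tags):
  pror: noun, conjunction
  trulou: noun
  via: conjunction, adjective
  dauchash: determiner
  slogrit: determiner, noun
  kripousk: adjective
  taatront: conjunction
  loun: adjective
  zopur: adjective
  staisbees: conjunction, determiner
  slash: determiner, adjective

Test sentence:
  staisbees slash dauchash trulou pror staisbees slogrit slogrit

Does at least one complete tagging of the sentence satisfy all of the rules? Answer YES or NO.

Candidates per position — 1:staisbees {conjunction,determiner}; 2:slash {determiner,adjective}; 3:dauchash {determiner}; 4:trulou {noun}; 5:pror {noun,conjunction}; 6:staisbees {conjunction,determiner}; 7:slogrit {determiner,noun}; 8:slogrit {determiner,noun}.
Every candidate sequence violates at least one rule; no consistent tagging exists.

NO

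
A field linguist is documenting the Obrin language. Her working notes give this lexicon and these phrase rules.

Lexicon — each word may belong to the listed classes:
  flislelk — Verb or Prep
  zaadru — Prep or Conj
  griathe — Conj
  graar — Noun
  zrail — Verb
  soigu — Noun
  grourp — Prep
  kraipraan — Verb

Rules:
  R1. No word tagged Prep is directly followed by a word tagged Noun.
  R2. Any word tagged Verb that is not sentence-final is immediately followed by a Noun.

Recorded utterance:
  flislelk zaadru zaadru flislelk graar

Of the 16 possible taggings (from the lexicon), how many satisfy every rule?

4

Candidates per position — 1:flislelk {Verb,Prep}; 2:zaadru {Prep,Conj}; 3:zaadru {Prep,Conj}; 4:flislelk {Verb,Prep}; 5:graar {Noun}.
There are 16 candidate sequences in total.
The sequences that satisfy every rule: Prep Prep Prep Verb Noun; Prep Prep Conj Verb Noun; Prep Conj Prep Verb Noun; Prep Conj Conj Verb Noun.
Count = 4.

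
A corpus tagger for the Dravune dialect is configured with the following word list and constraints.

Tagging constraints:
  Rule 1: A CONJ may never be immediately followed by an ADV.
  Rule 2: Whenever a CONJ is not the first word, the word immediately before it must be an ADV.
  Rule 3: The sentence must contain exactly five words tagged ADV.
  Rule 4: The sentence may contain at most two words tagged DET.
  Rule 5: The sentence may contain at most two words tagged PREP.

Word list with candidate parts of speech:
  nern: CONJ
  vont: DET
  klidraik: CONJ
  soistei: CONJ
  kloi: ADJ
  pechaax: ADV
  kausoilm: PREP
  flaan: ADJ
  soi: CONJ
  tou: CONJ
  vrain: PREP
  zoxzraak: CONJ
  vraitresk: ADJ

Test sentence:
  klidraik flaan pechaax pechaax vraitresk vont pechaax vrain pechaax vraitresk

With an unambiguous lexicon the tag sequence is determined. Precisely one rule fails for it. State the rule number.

3

Fixed tagging: CONJ ADJ ADV ADV ADJ DET ADV PREP ADV ADJ.
Applying the rules: R1 ok, R2 ok, R3 fails, R4 ok, R5 ok.
Only rule 3 fails.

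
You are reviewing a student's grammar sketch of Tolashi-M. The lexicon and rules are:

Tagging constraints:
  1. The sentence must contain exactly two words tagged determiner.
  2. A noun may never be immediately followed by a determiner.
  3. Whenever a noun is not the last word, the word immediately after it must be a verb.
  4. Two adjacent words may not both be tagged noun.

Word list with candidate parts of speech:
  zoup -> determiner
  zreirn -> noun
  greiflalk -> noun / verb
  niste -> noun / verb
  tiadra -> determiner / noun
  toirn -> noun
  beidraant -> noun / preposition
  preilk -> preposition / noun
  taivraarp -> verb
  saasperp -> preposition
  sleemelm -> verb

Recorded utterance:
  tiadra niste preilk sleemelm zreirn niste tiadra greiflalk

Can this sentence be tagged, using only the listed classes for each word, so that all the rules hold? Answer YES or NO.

YES

Candidates per position — 1:tiadra {determiner,noun}; 2:niste {noun,verb}; 3:preilk {preposition,noun}; 4:sleemelm {verb}; 5:zreirn {noun}; 6:niste {noun,verb}; 7:tiadra {determiner,noun}; 8:greiflalk {noun,verb}.
One satisfying assignment: determiner verb noun verb noun verb determiner verb.
Checking: rule 1 ✓; rule 2 ✓; rule 3 ✓; rule 4 ✓.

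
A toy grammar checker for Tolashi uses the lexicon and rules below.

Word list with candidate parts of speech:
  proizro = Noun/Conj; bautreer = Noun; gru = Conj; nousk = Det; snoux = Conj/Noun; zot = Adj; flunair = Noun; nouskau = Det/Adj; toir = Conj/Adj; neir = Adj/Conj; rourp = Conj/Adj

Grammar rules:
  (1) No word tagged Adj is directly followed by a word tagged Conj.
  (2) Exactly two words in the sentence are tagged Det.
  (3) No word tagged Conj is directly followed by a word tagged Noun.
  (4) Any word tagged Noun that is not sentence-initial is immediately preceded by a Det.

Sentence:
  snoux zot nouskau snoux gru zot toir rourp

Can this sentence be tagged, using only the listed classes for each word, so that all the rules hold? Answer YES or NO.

Candidates per position — 1:snoux {Conj,Noun}; 2:zot {Adj}; 3:nouskau {Det,Adj}; 4:snoux {Conj,Noun}; 5:gru {Conj}; 6:zot {Adj}; 7:toir {Conj,Adj}; 8:rourp {Conj,Adj}.
Rule 2 cannot be satisfied by any choice of tags from the lexicon.
So there is no consistent tagging.

NO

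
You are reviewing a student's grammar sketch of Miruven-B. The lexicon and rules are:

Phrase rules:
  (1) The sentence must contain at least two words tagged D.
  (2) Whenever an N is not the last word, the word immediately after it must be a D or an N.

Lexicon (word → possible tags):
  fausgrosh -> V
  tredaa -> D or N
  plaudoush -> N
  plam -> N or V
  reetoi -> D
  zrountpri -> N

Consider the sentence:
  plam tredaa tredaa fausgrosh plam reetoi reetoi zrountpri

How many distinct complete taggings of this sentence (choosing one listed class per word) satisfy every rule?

Candidates per position — 1:plam {N,V}; 2:tredaa {D,N}; 3:tredaa {D,N}; 4:fausgrosh {V}; 5:plam {N,V}; 6:reetoi {D}; 7:reetoi {D}; 8:zrountpri {N}.
There are 16 candidate sequences in total.
Checking each against the rules leaves 8 sequences.
Count = 8.

8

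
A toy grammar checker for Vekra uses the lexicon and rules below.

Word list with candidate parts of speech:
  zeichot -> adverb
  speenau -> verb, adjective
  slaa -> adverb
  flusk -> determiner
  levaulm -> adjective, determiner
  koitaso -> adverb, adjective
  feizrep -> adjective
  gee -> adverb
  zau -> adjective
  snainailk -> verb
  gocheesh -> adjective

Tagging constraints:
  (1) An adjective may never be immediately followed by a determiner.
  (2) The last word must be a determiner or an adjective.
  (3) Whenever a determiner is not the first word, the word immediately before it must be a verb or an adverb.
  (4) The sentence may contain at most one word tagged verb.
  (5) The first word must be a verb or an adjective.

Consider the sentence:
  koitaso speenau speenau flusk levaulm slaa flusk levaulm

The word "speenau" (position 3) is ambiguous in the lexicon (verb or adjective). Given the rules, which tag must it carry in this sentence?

verb

Candidates per position — 1:koitaso {adverb,adjective}; 2:speenau {verb,adjective}; 3:speenau {verb,adjective}; 4:flusk {determiner}; 5:levaulm {adjective,determiner}; 6:slaa {adverb}; 7:flusk {determiner}; 8:levaulm {adjective,determiner}.
Position 1: adverb is ruled out by rule 5; that leaves adjective.
Position 3: adjective is ruled out by rule 1; that leaves verb.
Position 5: determiner is ruled out by rule 3; that leaves adjective.
Position 8: determiner is ruled out by rule 3; that leaves adjective.
Position 2: verb is ruled out by rule 4; that leaves adjective.
That leaves exactly one tagging: adjective adjective verb determiner adjective adverb determiner adjective.
Check: rule 1 ok; rule 2 ok; rule 3 ok; rule 4 ok; rule 5 ok.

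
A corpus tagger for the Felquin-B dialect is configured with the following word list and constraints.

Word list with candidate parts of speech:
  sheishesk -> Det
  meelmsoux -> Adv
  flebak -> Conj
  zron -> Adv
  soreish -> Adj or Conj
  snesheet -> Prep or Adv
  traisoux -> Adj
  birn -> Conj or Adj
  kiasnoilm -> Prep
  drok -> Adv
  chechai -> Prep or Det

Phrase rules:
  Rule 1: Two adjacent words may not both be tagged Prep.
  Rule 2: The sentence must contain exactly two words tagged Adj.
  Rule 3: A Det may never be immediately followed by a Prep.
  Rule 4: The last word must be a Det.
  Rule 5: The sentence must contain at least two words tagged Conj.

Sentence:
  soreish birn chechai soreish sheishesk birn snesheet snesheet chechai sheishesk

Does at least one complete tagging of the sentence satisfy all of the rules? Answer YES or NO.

YES

Candidates per position — 1:soreish {Adj,Conj}; 2:birn {Conj,Adj}; 3:chechai {Prep,Det}; 4:soreish {Adj,Conj}; 5:sheishesk {Det}; 6:birn {Conj,Adj}; 7:snesheet {Prep,Adv}; 8:snesheet {Prep,Adv}; 9:chechai {Prep,Det}; 10:sheishesk {Det}.
One satisfying assignment: Conj Adj Prep Conj Det Adj Adv Adv Det Det.
Check: rule 1 holds; rule 2 holds; rule 3 holds; rule 4 holds; rule 5 holds.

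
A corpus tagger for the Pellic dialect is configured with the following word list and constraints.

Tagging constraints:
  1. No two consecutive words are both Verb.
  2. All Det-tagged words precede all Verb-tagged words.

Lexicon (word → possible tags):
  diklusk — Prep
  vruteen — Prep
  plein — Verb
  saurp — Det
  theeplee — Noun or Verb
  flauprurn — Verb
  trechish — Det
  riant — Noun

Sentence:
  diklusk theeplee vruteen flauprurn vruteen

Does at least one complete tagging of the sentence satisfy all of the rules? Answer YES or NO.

Candidates per position — 1:diklusk {Prep}; 2:theeplee {Noun,Verb}; 3:vruteen {Prep}; 4:flauprurn {Verb}; 5:vruteen {Prep}.
One satisfying assignment: Prep Noun Prep Verb Prep.
Rule-by-rule: rule 1 satisfied; rule 2 satisfied.

YES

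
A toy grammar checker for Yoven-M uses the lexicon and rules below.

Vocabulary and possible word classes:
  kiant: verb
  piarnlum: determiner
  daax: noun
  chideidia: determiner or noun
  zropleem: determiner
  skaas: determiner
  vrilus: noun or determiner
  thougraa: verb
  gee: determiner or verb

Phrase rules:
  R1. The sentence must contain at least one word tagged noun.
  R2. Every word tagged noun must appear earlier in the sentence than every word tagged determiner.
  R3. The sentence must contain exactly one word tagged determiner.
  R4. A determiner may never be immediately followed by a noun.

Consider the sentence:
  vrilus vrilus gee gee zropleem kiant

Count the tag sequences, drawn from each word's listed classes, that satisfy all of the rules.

1

Candidates per position — 1:vrilus {noun,determiner}; 2:vrilus {noun,determiner}; 3:gee {determiner,verb}; 4:gee {determiner,verb}; 5:zropleem {determiner}; 6:kiant {verb}.
There are 16 candidate sequences in total.
The sequences that satisfy every rule: noun noun verb verb determiner verb.
Count = 1.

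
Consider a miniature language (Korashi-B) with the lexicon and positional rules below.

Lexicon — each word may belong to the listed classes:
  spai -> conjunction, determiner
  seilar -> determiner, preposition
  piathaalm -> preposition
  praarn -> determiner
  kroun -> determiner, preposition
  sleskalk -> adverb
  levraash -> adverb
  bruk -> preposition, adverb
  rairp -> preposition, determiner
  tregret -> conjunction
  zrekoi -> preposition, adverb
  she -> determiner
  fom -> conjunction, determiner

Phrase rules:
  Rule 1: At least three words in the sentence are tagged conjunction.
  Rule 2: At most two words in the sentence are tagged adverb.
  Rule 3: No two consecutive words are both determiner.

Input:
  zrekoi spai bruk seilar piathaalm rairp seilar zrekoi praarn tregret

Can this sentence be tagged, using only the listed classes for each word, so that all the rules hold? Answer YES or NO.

Candidates per position — 1:zrekoi {preposition,adverb}; 2:spai {conjunction,determiner}; 3:bruk {preposition,adverb}; 4:seilar {determiner,preposition}; 5:piathaalm {preposition}; 6:rairp {preposition,determiner}; 7:seilar {determiner,preposition}; 8:zrekoi {preposition,adverb}; 9:praarn {determiner}; 10:tregret {conjunction}.
Rule 1 cannot be satisfied by any choice of tags from the lexicon.
So there is no consistent tagging.

NO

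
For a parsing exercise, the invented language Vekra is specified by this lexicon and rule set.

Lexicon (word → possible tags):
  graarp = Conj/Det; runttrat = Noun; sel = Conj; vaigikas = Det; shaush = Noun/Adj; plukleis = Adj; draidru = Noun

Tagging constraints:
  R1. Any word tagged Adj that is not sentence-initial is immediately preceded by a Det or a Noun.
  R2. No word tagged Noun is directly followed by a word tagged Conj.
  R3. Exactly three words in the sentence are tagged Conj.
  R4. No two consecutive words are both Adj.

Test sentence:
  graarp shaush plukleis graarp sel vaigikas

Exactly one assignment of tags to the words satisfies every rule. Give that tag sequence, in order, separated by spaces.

Candidates per position — 1:graarp {Conj,Det}; 2:shaush {Noun,Adj}; 3:plukleis {Adj}; 4:graarp {Conj,Det}; 5:sel {Conj}; 6:vaigikas {Det}.
If word 1 were Det, no tagging could satisfy rule 3; so word 1 is Conj.
If word 2 were Adj, no tagging could satisfy rule 1; so word 2 is Noun.
If word 4 were Det, no tagging could satisfy rule 3; so word 4 is Conj.
The only consistent sequence is: Conj Noun Adj Conj Conj Det.
Check: rule 1 ✓; rule 2 ✓; rule 3 ✓; rule 4 ✓.

Conj Noun Adj Conj Conj Det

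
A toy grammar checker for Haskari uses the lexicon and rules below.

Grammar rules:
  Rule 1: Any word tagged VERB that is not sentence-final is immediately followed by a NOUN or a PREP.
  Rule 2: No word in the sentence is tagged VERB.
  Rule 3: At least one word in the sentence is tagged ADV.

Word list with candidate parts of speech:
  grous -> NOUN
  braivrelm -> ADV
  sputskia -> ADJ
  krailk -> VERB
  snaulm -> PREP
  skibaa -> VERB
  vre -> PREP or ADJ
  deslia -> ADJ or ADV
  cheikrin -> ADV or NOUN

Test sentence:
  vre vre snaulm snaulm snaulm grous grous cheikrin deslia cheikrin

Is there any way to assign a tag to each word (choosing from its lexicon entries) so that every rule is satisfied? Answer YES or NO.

Candidates per position — 1:vre {PREP,ADJ}; 2:vre {PREP,ADJ}; 3:snaulm {PREP}; 4:snaulm {PREP}; 5:snaulm {PREP}; 6:grous {NOUN}; 7:grous {NOUN}; 8:cheikrin {ADV,NOUN}; 9:deslia {ADJ,ADV}; 10:cheikrin {ADV,NOUN}.
One satisfying assignment: ADJ PREP PREP PREP PREP NOUN NOUN NOUN ADV NOUN.
Verifying each rule — rule 1 satisfied; rule 2 satisfied; rule 3 satisfied.

YES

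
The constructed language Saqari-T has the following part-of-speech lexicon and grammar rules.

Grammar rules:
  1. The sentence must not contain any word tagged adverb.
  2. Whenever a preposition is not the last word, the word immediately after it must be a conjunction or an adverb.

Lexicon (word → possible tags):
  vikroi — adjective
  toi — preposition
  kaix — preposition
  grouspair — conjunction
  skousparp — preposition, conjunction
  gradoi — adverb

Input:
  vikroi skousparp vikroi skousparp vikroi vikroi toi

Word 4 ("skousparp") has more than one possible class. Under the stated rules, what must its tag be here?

conjunction

Candidates per position — 1:vikroi {adjective}; 2:skousparp {preposition,conjunction}; 3:vikroi {adjective}; 4:skousparp {preposition,conjunction}; 5:vikroi {adjective}; 6:vikroi {adjective}; 7:toi {preposition}.
If word 2 were preposition, no tagging could satisfy rule 2; so word 2 is conjunction.
If word 4 were preposition, no tagging could satisfy rule 2; so word 4 is conjunction.
The only consistent sequence is: adjective conjunction adjective conjunction adjective adjective preposition.
Verifying each rule — rule 1 holds; rule 2 holds.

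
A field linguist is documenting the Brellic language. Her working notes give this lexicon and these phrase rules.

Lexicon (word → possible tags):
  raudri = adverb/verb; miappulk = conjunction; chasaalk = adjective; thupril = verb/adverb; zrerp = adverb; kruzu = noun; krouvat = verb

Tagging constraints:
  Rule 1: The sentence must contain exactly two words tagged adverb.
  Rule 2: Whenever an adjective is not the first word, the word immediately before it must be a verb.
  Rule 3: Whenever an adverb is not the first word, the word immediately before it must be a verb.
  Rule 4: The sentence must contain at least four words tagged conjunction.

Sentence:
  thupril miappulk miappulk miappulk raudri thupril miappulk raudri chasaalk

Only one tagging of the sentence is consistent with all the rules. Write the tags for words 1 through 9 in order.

Candidates per position — 1:thupril {verb,adverb}; 2:miappulk {conjunction}; 3:miappulk {conjunction}; 4:miappulk {conjunction}; 5:raudri {adverb,verb}; 6:thupril {verb,adverb}; 7:miappulk {conjunction}; 8:raudri {adverb,verb}; 9:chasaalk {adjective}.
Position 5: tagging it adverb would leave rule 3 unsatisfiable, so it must be verb.
Position 8: tagging it adverb would leave rule 2 unsatisfiable, so it must be verb.
Position 1: tagging it verb would leave rule 1 unsatisfiable, so it must be adverb.
Position 6: tagging it verb would leave rule 1 unsatisfiable, so it must be adverb.
The unique satisfying tagging is: adverb conjunction conjunction conjunction verb adverb conjunction verb adjective.
Check: rule 1 ✓; rule 2 ✓; rule 3 ✓; rule 4 ✓.

adverb conjunction conjunction conjunction verb adverb conjunction verb adjective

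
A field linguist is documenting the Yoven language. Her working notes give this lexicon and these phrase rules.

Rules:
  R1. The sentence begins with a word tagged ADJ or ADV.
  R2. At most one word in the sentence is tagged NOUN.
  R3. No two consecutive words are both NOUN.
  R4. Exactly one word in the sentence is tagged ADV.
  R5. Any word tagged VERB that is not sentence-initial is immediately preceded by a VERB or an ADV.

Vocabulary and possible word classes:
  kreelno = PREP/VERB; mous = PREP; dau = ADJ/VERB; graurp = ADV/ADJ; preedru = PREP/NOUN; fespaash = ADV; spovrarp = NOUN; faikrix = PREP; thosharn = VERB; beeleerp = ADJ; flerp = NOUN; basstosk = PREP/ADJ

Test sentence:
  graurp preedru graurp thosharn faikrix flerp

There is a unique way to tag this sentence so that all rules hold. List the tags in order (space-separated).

Candidates per position — 1:graurp {ADV,ADJ}; 2:preedru {PREP,NOUN}; 3:graurp {ADV,ADJ}; 4:thosharn {VERB}; 5:faikrix {PREP}; 6:flerp {NOUN}.
Position 2: NOUN is ruled out by rule 2; that leaves PREP.
Position 3: ADJ is ruled out by rule 5; that leaves ADV.
Position 1: ADV is ruled out by rule 4; that leaves ADJ.
So the tagging must be: ADJ PREP ADV VERB PREP NOUN.
Check: rule 1 ok; rule 2 ok; rule 3 ok; rule 4 ok; rule 5 ok.

ADJ PREP ADV VERB PREP NOUN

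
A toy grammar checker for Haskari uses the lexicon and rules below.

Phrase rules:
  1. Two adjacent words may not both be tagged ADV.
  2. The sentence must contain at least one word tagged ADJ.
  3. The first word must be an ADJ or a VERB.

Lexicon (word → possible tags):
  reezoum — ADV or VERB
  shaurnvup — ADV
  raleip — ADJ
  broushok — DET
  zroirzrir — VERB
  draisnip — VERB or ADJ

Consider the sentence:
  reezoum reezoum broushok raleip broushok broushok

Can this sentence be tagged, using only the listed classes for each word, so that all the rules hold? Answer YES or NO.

YES

Candidates per position — 1:reezoum {ADV,VERB}; 2:reezoum {ADV,VERB}; 3:broushok {DET}; 4:raleip {ADJ}; 5:broushok {DET}; 6:broushok {DET}.
One satisfying assignment: VERB VERB DET ADJ DET DET.
Check: rule 1 ✓; rule 2 ✓; rule 3 ✓.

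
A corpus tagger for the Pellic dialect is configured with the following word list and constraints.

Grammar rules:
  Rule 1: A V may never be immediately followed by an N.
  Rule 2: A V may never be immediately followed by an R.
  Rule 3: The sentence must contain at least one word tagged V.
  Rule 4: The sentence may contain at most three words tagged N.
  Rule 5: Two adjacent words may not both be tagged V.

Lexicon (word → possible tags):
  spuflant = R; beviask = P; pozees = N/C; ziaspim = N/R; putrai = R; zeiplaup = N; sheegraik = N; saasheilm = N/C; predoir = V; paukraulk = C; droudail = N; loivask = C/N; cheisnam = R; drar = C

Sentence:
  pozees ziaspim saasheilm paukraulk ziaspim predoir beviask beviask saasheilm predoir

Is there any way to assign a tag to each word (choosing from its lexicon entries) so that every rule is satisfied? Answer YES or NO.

YES

Candidates per position — 1:pozees {N,C}; 2:ziaspim {N,R}; 3:saasheilm {N,C}; 4:paukraulk {C}; 5:ziaspim {N,R}; 6:predoir {V}; 7:beviask {P}; 8:beviask {P}; 9:saasheilm {N,C}; 10:predoir {V}.
One satisfying assignment: C N N C R V P P C V.
Verifying each rule — rule 1 satisfied; rule 2 satisfied; rule 3 satisfied; rule 4 satisfied; rule 5 satisfied.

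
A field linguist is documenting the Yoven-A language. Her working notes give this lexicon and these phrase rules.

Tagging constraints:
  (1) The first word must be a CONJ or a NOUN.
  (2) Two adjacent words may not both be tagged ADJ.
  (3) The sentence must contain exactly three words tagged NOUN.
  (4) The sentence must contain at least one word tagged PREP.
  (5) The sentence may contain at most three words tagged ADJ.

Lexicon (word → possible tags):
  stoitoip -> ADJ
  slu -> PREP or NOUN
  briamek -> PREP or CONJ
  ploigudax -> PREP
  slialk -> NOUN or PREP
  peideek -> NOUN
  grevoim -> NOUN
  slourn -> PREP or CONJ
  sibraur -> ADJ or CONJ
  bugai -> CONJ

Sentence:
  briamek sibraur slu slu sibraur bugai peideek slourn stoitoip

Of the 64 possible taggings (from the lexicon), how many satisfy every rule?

4

Candidates per position — 1:briamek {PREP,CONJ}; 2:sibraur {ADJ,CONJ}; 3:slu {PREP,NOUN}; 4:slu {PREP,NOUN}; 5:sibraur {ADJ,CONJ}; 6:bugai {CONJ}; 7:peideek {NOUN}; 8:slourn {PREP,CONJ}; 9:stoitoip {ADJ}.
There are 64 candidate sequences in total.
The sequences that satisfy every rule: CONJ ADJ NOUN NOUN ADJ CONJ NOUN PREP ADJ; CONJ ADJ NOUN NOUN CONJ CONJ NOUN PREP ADJ; CONJ CONJ NOUN NOUN ADJ CONJ NOUN PREP ADJ; CONJ CONJ NOUN NOUN CONJ CONJ NOUN PREP ADJ.
Count = 4.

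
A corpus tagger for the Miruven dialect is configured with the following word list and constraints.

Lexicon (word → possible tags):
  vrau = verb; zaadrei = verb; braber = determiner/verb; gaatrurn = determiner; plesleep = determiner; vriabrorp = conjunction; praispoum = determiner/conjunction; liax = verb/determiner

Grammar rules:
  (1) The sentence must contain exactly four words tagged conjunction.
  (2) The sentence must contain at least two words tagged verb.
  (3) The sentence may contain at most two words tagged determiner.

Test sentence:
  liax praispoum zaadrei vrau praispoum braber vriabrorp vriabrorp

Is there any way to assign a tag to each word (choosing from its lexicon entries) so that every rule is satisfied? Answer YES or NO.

YES

Candidates per position — 1:liax {verb,determiner}; 2:praispoum {determiner,conjunction}; 3:zaadrei {verb}; 4:vrau {verb}; 5:praispoum {determiner,conjunction}; 6:braber {determiner,verb}; 7:vriabrorp {conjunction}; 8:vriabrorp {conjunction}.
One satisfying assignment: verb conjunction verb verb conjunction verb conjunction conjunction.
Verifying each rule — rule 1 holds; rule 2 holds; rule 3 holds.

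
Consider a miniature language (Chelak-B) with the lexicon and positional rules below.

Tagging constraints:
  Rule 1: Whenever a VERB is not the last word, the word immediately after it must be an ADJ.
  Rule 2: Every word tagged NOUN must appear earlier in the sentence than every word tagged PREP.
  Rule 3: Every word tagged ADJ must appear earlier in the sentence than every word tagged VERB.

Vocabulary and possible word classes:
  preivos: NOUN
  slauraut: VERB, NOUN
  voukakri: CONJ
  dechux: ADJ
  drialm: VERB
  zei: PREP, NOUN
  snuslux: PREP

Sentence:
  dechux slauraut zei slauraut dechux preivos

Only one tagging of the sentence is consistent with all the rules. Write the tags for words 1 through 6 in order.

Candidates per position — 1:dechux {ADJ}; 2:slauraut {VERB,NOUN}; 3:zei {PREP,NOUN}; 4:slauraut {VERB,NOUN}; 5:dechux {ADJ}; 6:preivos {NOUN}.
Word 2 cannot be VERB — rule 1 would then fail for every completion. It is NOUN.
Word 3 cannot be PREP — rule 2 would then fail for every completion. It is NOUN.
Word 4 cannot be VERB — rule 3 would then fail for every completion. It is NOUN.
So the tagging must be: ADJ NOUN NOUN NOUN ADJ NOUN.
Check: rule 1 ok; rule 2 ok; rule 3 ok.

ADJ NOUN NOUN NOUN ADJ NOUN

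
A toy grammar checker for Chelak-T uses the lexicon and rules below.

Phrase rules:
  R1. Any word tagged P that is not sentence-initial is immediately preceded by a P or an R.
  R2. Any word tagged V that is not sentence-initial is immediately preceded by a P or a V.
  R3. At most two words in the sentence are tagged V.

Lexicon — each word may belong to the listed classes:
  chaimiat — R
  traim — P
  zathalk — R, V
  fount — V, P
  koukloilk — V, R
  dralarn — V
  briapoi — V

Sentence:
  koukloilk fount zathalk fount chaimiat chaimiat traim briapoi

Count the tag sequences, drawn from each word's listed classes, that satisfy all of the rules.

1

Candidates per position — 1:koukloilk {V,R}; 2:fount {V,P}; 3:zathalk {R,V}; 4:fount {V,P}; 5:chaimiat {R}; 6:chaimiat {R}; 7:traim {P}; 8:briapoi {V}.
There are 16 candidate sequences in total.
The sequences that satisfy every rule: R P R P R R P V.
Count = 1.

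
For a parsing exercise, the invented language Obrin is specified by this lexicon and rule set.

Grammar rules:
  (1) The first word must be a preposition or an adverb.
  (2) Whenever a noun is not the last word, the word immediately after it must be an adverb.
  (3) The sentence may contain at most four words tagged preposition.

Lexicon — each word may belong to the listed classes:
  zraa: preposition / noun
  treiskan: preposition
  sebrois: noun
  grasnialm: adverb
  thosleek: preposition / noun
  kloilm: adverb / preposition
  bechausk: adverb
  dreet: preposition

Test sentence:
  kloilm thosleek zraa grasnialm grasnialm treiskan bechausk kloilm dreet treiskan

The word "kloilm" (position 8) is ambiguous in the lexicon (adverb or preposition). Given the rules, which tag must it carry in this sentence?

Candidates per position — 1:kloilm {adverb,preposition}; 2:thosleek {preposition,noun}; 3:zraa {preposition,noun}; 4:grasnialm {adverb}; 5:grasnialm {adverb}; 6:treiskan {preposition}; 7:bechausk {adverb}; 8:kloilm {adverb,preposition}; 9:dreet {preposition}; 10:treiskan {preposition}.
Position 2: tagging it noun would leave rule 2 unsatisfiable, so it must be preposition.
Position 3: tagging it preposition would leave rule 3 unsatisfiable, so it must be noun.
Position 8: tagging it preposition would leave rule 3 unsatisfiable, so it must be adverb.
Position 1: tagging it preposition would leave rule 3 unsatisfiable, so it must be adverb.
That leaves exactly one tagging: adverb preposition noun adverb adverb preposition adverb adverb preposition preposition.
Checking: rule 1 ok; rule 2 ok; rule 3 ok.

adverb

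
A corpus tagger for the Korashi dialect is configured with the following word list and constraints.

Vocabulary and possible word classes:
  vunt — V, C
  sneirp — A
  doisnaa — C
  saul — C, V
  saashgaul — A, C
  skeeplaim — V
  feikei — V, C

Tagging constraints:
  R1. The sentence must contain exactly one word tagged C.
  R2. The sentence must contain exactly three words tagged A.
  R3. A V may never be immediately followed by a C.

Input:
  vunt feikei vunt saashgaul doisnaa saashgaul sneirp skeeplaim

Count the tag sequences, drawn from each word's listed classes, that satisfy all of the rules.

1

Candidates per position — 1:vunt {V,C}; 2:feikei {V,C}; 3:vunt {V,C}; 4:saashgaul {A,C}; 5:doisnaa {C}; 6:saashgaul {A,C}; 7:sneirp {A}; 8:skeeplaim {V}.
There are 32 candidate sequences in total.
The sequences that satisfy every rule: V V V A C A A V.
Count = 1.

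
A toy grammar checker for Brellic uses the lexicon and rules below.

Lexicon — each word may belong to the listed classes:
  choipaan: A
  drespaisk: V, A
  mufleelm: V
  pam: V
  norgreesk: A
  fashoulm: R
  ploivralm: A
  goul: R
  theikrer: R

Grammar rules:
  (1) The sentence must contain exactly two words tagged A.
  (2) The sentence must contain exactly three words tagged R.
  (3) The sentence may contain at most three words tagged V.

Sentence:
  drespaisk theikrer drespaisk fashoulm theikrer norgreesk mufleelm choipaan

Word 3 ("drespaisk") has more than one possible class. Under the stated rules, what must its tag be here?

Candidates per position — 1:drespaisk {V,A}; 2:theikrer {R}; 3:drespaisk {V,A}; 4:fashoulm {R}; 5:theikrer {R}; 6:norgreesk {A}; 7:mufleelm {V}; 8:choipaan {A}.
Position 1: A is ruled out by rule 1; that leaves V.
Position 3: A is ruled out by rule 1; that leaves V.
The unique satisfying tagging is: V R V R R A V A.
Checking: rule 1 satisfied; rule 2 satisfied; rule 3 satisfied.

V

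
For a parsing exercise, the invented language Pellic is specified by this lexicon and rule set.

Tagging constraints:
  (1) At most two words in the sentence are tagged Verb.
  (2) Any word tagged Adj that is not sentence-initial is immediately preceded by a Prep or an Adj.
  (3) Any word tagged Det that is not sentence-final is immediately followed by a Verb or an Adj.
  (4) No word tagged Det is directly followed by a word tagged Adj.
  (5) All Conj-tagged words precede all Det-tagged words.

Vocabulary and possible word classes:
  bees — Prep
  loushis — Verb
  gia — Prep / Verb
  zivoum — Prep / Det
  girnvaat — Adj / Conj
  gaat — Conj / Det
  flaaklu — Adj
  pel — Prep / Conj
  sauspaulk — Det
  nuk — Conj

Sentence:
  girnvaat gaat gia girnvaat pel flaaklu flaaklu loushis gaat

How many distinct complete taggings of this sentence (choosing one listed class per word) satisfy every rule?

Candidates per position — 1:girnvaat {Adj,Conj}; 2:gaat {Conj,Det}; 3:gia {Prep,Verb}; 4:girnvaat {Adj,Conj}; 5:pel {Prep,Conj}; 6:flaaklu {Adj}; 7:flaaklu {Adj}; 8:loushis {Verb}; 9:gaat {Conj,Det}.
There are 64 candidate sequences in total.
Checking each against the rules leaves 12 sequences.
Count = 12.

12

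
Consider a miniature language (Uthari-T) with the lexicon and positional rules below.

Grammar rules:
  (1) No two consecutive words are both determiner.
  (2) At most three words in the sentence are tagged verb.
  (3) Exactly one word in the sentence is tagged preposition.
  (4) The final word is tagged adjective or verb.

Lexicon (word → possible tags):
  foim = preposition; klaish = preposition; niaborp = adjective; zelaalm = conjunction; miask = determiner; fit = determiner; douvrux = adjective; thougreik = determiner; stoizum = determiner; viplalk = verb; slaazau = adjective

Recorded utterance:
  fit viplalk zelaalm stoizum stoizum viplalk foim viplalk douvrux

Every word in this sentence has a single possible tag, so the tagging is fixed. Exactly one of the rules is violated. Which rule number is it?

1

Fixed tagging: determiner verb conjunction determiner determiner verb preposition verb adjective.
Applying the rules: R1 violated, R2 holds, R3 holds, R4 holds.
Only rule 1 fails.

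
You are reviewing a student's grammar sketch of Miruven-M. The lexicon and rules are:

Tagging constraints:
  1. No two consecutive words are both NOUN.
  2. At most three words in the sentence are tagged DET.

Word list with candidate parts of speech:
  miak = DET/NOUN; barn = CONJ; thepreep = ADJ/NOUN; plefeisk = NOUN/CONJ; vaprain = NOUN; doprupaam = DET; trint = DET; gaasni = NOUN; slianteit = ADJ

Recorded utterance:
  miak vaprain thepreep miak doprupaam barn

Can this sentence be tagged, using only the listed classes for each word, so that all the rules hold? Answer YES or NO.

Candidates per position — 1:miak {DET,NOUN}; 2:vaprain {NOUN}; 3:thepreep {ADJ,NOUN}; 4:miak {DET,NOUN}; 5:doprupaam {DET}; 6:barn {CONJ}.
One satisfying assignment: DET NOUN ADJ DET DET CONJ.
Check: rule 1 holds; rule 2 holds.

YES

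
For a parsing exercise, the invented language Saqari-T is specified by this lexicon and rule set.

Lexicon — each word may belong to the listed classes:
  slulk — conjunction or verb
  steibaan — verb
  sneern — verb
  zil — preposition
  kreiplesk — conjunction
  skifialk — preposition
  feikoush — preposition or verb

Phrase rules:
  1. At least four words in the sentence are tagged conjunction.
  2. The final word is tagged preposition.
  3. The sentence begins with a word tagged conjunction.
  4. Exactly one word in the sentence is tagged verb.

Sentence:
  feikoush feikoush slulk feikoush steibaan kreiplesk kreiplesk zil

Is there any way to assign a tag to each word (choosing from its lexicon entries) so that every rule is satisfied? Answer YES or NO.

NO

Candidates per position — 1:feikoush {preposition,verb}; 2:feikoush {preposition,verb}; 3:slulk {conjunction,verb}; 4:feikoush {preposition,verb}; 5:steibaan {verb}; 6:kreiplesk {conjunction}; 7:kreiplesk {conjunction}; 8:zil {preposition}.
Rule 1 cannot be satisfied by any choice of tags from the lexicon.
So there is no consistent tagging.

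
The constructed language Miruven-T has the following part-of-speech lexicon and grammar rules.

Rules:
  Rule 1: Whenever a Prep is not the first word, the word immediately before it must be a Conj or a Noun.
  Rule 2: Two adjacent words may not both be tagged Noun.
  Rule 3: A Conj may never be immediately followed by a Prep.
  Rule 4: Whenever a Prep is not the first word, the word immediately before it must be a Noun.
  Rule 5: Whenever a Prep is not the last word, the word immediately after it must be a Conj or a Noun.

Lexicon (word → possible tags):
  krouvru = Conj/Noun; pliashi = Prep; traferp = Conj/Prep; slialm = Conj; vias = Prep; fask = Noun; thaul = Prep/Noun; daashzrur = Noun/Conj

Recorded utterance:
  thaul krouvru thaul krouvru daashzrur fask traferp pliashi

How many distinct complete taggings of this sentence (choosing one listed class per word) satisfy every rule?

Candidates per position — 1:thaul {Prep,Noun}; 2:krouvru {Conj,Noun}; 3:thaul {Prep,Noun}; 4:krouvru {Conj,Noun}; 5:daashzrur {Noun,Conj}; 6:fask {Noun}; 7:traferp {Conj,Prep}; 8:pliashi {Prep}.
There are 64 candidate sequences in total.
Rule 4 cannot be satisfied by any choice of tags from the lexicon.
So there is no consistent tagging.
Count = 0.

0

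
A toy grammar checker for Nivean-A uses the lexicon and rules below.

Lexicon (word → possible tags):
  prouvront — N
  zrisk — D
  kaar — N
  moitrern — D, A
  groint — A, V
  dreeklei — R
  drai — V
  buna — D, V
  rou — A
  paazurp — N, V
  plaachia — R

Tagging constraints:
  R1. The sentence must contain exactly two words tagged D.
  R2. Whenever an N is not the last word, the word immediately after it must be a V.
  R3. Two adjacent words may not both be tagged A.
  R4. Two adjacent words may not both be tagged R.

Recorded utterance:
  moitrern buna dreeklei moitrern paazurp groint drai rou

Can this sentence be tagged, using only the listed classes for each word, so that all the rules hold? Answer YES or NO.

YES

Candidates per position — 1:moitrern {D,A}; 2:buna {D,V}; 3:dreeklei {R}; 4:moitrern {D,A}; 5:paazurp {N,V}; 6:groint {A,V}; 7:drai {V}; 8:rou {A}.
One satisfying assignment: A D R D V A V A.
Rule-by-rule: rule 1 holds; rule 2 holds; rule 3 holds; rule 4 holds.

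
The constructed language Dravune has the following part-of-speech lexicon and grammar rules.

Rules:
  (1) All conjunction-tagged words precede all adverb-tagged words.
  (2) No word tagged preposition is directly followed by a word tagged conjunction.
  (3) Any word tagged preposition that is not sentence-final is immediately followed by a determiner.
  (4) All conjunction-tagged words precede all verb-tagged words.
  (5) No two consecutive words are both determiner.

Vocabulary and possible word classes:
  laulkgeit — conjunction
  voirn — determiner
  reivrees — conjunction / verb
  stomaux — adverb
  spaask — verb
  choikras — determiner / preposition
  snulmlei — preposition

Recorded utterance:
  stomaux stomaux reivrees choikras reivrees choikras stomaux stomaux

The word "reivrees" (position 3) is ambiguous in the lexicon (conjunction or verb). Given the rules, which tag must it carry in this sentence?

Candidates per position — 1:stomaux {adverb}; 2:stomaux {adverb}; 3:reivrees {conjunction,verb}; 4:choikras {determiner,preposition}; 5:reivrees {conjunction,verb}; 6:choikras {determiner,preposition}; 7:stomaux {adverb}; 8:stomaux {adverb}.
Position 3: conjunction is ruled out by rule 1; that leaves verb.
Position 4: preposition is ruled out by rule 3; that leaves determiner.
Position 5: conjunction is ruled out by rule 1; that leaves verb.
Position 6: preposition is ruled out by rule 3; that leaves determiner.
So the tagging must be: adverb adverb verb determiner verb determiner adverb adverb.
Rule-by-rule: rule 1 satisfied; rule 2 satisfied; rule 3 satisfied; rule 4 satisfied; rule 5 satisfied.

verb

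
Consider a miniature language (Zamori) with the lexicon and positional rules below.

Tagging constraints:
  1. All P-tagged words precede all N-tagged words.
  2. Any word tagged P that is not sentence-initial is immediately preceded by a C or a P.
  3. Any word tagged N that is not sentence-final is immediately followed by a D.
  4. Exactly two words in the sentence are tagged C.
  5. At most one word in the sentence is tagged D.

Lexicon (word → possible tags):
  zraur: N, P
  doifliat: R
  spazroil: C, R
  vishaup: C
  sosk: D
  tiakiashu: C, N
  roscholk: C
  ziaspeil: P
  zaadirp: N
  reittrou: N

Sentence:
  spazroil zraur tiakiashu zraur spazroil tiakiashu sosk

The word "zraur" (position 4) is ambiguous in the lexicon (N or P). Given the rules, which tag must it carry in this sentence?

P

Candidates per position — 1:spazroil {C,R}; 2:zraur {N,P}; 3:tiakiashu {C,N}; 4:zraur {N,P}; 5:spazroil {C,R}; 6:tiakiashu {C,N}; 7:sosk {D}.
Position 2: tagging it N would leave rule 3 unsatisfiable, so it must be P.
Position 3: tagging it N would leave rule 3 unsatisfiable, so it must be C.
Position 4: tagging it N would leave rule 3 unsatisfiable, so it must be P.
Position 1: tagging it R would leave rule 2 unsatisfiable, so it must be C.
Position 5: tagging it C would leave rule 4 unsatisfiable, so it must be R.
Position 6: tagging it C would leave rule 4 unsatisfiable, so it must be N.
That leaves exactly one tagging: C P C P R N D.
Checking: rule 1 holds; rule 2 holds; rule 3 holds; rule 4 holds; rule 5 holds.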